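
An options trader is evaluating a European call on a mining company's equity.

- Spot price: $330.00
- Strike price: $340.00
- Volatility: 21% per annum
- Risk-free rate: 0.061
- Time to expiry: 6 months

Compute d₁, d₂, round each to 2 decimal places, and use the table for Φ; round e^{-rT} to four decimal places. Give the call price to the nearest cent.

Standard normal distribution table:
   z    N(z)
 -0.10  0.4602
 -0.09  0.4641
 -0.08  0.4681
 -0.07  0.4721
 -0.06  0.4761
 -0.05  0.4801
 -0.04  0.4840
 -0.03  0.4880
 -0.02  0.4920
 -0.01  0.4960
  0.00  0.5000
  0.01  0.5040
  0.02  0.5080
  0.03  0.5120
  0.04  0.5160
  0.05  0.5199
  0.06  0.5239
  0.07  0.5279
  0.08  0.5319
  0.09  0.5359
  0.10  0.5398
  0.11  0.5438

σ√T = 0.21·√0.5 = 0.1485
d₁ = [ln(330/340) + (0.061 + 0.21²/2)·0.5] / 0.1485 = [-0.0299 + 0.0415] / 0.1485 = 0.0786 which rounds to 0.08
d₂ = d₁ − σ√T = 0.0786 − 0.1485 = -0.0699 which rounds to -0.07
exp(−rT) = exp(−0.061·0.5) = 0.9700
C = 330·N(0.08) − 340·0.9700·N(-0.07) = 330·0.5319 − 340·0.9700·0.4721 = 175.5270 − 155.6986 = 19.8284

$19.83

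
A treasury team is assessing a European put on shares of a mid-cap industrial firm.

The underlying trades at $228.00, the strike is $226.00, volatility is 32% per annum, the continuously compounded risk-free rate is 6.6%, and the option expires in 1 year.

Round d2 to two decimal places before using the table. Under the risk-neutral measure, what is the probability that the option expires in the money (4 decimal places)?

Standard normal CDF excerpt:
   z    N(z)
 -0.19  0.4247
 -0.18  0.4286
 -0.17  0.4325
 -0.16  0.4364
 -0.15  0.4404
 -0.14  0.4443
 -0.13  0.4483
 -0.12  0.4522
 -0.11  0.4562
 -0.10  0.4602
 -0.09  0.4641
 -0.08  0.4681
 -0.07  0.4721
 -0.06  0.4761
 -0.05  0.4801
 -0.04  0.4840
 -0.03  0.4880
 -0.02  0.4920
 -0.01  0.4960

0.4721

σ√T = 0.32·√1 = 0.3200
d₁ = [ln(228/226) + (0.066 + 0.32²/2)·1] / 0.3200 = [0.0088 + 0.1172] / 0.3200 = 0.3938 ≈ 0.39
d₂ = d₁ − σ√T = 0.3938 − 0.3200 = 0.0738 ≈ 0.07
Risk-neutral Pr[S_T < K] = N(−d₂) = N(-0.07) = 0.4721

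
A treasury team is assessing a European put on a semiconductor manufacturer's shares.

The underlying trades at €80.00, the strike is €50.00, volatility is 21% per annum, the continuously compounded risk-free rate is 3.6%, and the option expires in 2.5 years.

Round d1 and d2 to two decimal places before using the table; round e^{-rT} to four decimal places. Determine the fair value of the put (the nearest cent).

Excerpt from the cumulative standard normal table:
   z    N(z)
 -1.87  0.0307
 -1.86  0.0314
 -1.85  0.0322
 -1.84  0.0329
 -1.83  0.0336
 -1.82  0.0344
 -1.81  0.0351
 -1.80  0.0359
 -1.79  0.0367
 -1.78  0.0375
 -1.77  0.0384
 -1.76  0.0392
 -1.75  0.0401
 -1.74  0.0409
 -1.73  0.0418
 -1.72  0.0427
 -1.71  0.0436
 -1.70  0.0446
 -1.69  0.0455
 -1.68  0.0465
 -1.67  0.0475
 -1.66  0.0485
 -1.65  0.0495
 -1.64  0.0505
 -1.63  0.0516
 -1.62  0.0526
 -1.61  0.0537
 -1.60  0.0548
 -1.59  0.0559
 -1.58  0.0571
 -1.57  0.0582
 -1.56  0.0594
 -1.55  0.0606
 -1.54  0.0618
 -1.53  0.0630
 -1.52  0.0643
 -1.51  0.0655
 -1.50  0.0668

T = 2.5;  σ√T = 0.3320
ln(S/K) + (r + σ²/2)T = ln(80/50) + (0.036 + 0.21²/2)·2.5 = 0.4700 + 0.1451 = 0.6151
d₁ = 0.6151 / 0.3320 = 1.8526 → 1.85
d₂ = d₁ − σ√T = 1.8526 − 0.3320 = 1.5205 → 1.52
exp(−rT) = exp(−0.036·2.5) = 0.9139
N(−d₂) = N(-1.52) = 0.0643;  N(−d₁) = N(-1.85) = 0.0322
P = 50·0.9139·0.0643 − 80·0.0322 = 2.9382 − 2.5760 = 0.3622

€0.36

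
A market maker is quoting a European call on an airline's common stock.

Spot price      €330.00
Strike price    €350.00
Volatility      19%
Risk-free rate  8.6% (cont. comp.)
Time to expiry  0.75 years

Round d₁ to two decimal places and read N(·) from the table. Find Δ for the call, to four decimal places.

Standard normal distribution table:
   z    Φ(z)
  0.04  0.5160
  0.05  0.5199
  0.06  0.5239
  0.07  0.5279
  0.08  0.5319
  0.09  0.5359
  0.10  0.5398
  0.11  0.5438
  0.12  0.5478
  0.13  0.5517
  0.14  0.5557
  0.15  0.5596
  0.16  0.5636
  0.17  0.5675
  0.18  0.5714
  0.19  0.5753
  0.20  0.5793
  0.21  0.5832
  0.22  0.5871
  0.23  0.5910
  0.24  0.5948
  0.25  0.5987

T = 0.75;  σ√T = 0.1645
d₁ = [ln(330/350) + (0.086 + 0.19²/2)·0.75] / 0.1645 = [-0.0588 + 0.0780] / 0.1645 = 0.1167 → 0.12
N(d₁) = N(0.12) = 0.5478
Δ_call = N(d₁) = 0.5478

0.5478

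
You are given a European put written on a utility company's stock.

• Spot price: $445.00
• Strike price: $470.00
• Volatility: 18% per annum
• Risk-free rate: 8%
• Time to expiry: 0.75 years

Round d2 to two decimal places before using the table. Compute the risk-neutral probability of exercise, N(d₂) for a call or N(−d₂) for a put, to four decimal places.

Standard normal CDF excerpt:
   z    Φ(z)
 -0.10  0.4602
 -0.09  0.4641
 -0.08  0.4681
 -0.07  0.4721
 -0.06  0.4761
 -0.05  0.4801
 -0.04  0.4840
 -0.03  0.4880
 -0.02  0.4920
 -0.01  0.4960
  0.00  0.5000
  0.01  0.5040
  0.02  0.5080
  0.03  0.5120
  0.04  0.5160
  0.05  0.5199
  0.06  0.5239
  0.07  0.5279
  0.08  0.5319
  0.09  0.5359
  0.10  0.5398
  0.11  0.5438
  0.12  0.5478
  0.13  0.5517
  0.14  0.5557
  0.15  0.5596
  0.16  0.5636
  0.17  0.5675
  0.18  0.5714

σ√T = 0.18 × 0.8660 = 0.1559
d₁ = [ln(445/470) + (0.08 + 0.18²/2)·0.75] / 0.1559 = [-0.0547 + 0.0722] / 0.1559 = 0.1122 ≈ 0.11
d₂ = d₁ − σ√T = 0.1122 − 0.1559 = -0.0437 ≈ -0.04
Risk-neutral Pr[S_T < K] = N(−d₂) = N(0.04) = 0.5160

0.5160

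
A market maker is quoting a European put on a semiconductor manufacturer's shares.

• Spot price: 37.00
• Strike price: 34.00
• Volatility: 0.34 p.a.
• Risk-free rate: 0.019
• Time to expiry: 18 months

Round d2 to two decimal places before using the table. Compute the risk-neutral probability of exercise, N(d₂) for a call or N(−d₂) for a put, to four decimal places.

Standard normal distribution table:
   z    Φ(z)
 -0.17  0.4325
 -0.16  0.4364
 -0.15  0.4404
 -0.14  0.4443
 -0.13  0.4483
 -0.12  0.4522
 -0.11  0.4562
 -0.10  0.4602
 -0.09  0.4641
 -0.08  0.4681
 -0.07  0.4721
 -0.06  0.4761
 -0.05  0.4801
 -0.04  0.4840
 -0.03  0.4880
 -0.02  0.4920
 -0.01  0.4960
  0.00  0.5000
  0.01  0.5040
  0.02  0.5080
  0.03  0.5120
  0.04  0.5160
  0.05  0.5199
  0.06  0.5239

σ√T = 0.34 × 1.2247 = 0.4164
d₁ = [ln(37/34) + (0.019 + 0.34²/2)·1.5] / 0.4164 = [0.0846 + 0.1152] / 0.4164 = 0.4797 ⇒ 0.48
d₂ = d₁ − σ√T = 0.4797 − 0.4164 = 0.0633 ⇒ 0.06
Pr(exercise) under Q = N(−d₂) = N(-0.06) = 0.4761

0.4761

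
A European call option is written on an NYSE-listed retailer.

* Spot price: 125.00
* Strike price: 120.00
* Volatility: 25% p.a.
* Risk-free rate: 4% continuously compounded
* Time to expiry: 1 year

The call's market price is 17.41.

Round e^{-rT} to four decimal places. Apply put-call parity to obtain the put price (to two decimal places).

e^(−rT) = e^(−0.04·1) = 0.9608
Put-call parity: C − P = S − K·e^(−rT) = 125 − 120·0.9608 = 125 − 115.2960 = 9.7040
P = C − (C − P) = 17.41 − (9.7040) = 7.7060

7.71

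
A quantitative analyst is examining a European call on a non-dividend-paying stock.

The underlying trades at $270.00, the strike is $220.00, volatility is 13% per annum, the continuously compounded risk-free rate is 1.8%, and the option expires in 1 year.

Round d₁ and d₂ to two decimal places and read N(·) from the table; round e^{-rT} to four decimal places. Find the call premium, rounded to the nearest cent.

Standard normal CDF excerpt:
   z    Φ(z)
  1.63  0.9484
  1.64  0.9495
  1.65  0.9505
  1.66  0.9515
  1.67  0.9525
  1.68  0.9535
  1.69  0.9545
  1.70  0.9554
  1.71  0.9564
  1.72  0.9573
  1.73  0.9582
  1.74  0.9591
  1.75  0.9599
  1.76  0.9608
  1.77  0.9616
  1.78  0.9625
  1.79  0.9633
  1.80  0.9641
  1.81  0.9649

$54.49

σ√T = 0.13·√1 = 0.1300
d₁ = [ln(270/220) + (0.018 + 0.13²/2)·1] / 0.1300 = [0.2048 + 0.0265] / 0.1300 = 1.7788 which rounds to 1.78
d₂ = d₁ − σ√T = 1.7788 − 0.1300 = 1.6488 which rounds to 1.65
exp(−rT) = exp(−0.018·1) = 0.9822
C = 270·N(1.78) − 220·0.9822·N(1.65) = 270·0.9625 − 220·0.9822·0.9505 = 259.8750 − 205.3878 = 54.4872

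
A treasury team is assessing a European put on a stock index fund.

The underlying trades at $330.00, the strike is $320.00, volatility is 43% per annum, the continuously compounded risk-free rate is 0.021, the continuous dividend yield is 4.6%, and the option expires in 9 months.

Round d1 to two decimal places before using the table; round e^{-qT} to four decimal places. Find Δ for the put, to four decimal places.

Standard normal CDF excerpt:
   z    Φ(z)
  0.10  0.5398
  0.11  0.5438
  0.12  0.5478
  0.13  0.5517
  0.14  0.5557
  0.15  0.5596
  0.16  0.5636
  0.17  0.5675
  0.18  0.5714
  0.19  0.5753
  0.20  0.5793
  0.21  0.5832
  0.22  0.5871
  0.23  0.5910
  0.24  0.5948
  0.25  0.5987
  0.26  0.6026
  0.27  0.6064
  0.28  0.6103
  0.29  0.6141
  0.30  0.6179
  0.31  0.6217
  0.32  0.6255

-0.3989

σ√T = 0.43 × 0.8660 = 0.3724
d₁ = [ln(330/320) + (0.021 − 0.046 + 0.43²/2)·0.75] / 0.3724 = [0.0308 + 0.0506] / 0.3724 = 0.2185 which rounds to 0.22
N(d₁) = N(0.22) = 0.5871
Δ_put = e^(−qT)·(N(d₁) − 1) = 0.9661·(0.5871 − 1) = -0.3989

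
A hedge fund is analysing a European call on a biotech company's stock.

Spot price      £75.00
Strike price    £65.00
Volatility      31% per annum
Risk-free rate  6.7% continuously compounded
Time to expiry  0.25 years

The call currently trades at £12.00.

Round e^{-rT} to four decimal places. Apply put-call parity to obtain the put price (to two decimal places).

exp(−rT) = exp(−0.067·0.25) = 0.9834
Put-call parity: C − P = S − K·e^(−rT) = 75 − 65·0.9834 = 75 − 63.9210 = 11.0790
P = C − (C − P) = 12.00 − (11.0790) = 0.9210

£0.92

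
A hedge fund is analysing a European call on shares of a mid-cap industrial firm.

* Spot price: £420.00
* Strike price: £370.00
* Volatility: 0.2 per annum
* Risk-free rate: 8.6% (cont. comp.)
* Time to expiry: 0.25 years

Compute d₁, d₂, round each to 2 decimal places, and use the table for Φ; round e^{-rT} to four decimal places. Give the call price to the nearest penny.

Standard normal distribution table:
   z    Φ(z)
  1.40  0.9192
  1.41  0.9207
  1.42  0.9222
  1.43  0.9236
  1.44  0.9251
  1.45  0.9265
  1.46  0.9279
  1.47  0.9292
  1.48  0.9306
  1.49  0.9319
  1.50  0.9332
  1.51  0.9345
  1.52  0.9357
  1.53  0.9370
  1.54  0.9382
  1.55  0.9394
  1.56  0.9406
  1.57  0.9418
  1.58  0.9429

T = 0.25;  σ√T = 0.1000
d₁ = [ln(420/370) + (0.086 + 0.2²/2)·0.25] / 0.1000 = [0.1268 + 0.0265] / 0.1000 = 1.5325 which rounds to 1.53
d₂ = d₁ − σ√T = 1.5325 − 0.1000 = 1.4325 which rounds to 1.43
e^(−rT) = e^(−0.086·0.25) = 0.9787
N(d₁) = N(1.53) = 0.9370;  N(d₂) = N(1.43) = 0.9236
C = 420·0.9370 − 370·0.9787·0.9236 = 393.5400 − 334.4531 = 59.0869

£59.09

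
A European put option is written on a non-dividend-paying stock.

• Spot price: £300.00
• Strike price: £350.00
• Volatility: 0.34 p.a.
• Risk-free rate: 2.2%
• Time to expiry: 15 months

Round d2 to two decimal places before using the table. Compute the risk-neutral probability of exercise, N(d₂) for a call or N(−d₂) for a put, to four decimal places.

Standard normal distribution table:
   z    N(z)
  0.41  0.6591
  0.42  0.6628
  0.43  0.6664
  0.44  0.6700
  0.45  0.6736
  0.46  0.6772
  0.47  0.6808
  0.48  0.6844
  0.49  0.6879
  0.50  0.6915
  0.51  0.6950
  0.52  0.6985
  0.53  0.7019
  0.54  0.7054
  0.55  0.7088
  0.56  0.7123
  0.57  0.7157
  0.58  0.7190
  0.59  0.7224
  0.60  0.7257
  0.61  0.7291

0.6985

T = 1.25;  σ√T = 0.3801
d₁ = [ln(300/350) + (0.022 + 0.34²/2)·1.25] / 0.3801 = [-0.1542 + 0.0998] / 0.3801 = -0.1431 ⇒ -0.14
d₂ = d₁ − σ√T = -0.1431 − 0.3801 = -0.5232 ⇒ -0.52
Risk-neutral Pr[S_T < K] = N(−d₂) = N(0.52) = 0.6985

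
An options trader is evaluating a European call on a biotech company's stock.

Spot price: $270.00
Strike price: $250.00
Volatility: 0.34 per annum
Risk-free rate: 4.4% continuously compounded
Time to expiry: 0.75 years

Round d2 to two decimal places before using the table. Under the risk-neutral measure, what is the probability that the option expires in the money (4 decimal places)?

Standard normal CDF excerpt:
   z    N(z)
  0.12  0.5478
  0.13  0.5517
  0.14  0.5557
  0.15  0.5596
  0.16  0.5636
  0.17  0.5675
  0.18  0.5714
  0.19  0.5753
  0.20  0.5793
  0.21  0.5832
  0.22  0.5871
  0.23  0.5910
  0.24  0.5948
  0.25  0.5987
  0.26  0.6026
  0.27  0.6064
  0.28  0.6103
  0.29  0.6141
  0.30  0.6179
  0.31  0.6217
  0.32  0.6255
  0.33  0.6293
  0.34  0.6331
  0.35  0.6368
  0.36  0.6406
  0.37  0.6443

σ√T = 0.34 × 0.8660 = 0.2944
d₁ = [ln(270/250) + (0.044 + ½·0.34²)·0.75] / (σ√T) = (0.0770 + 0.0764) / 0.2944 = 0.5207 which rounds to 0.52
d₂ = 0.5207 − 0.2944 = 0.2262 which rounds to 0.23
Pr(exercise) under Q = N(d₂) = 0.5910

0.5910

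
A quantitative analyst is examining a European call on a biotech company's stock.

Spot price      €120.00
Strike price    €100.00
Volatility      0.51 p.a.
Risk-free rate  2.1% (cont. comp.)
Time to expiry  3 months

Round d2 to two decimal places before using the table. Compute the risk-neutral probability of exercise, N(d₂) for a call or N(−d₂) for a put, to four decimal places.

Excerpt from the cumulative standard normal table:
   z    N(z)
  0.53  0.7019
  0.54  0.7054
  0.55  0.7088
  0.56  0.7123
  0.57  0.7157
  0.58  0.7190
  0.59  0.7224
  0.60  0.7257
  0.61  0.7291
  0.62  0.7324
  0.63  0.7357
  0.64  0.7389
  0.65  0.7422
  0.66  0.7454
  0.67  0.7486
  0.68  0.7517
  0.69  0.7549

0.7291

T = 0.25;  σ√T = 0.2550
d₁ = [ln(120/100) + (0.021 + 0.51²/2)·0.25] / 0.2550 = [0.1823 + 0.0378] / 0.2550 = 0.8631 → 0.86
d₂ = d₁ − σ√T = 0.8631 − 0.2550 = 0.6081 → 0.61
Risk-neutral Pr[S_T > K] = N(d₂) = N(0.61) = 0.7291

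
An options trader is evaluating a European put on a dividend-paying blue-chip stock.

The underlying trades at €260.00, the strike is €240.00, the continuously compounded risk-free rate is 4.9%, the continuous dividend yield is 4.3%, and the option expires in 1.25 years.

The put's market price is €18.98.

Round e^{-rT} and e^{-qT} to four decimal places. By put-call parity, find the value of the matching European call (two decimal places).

e^(−qT) = e^(−0.043·1.25) = 0.9477;  e^(−rT) = e^(−0.049·1.25) = 0.9406
Put-call parity: C − P = S·e^(−qT) − K·e^(−rT) = 260·0.9477 − 240·0.9406 = 246.4020 − 225.7440 = 20.6580
C = P + (C − P) = 18.98 + (20.6580) = 39.6380

€39.64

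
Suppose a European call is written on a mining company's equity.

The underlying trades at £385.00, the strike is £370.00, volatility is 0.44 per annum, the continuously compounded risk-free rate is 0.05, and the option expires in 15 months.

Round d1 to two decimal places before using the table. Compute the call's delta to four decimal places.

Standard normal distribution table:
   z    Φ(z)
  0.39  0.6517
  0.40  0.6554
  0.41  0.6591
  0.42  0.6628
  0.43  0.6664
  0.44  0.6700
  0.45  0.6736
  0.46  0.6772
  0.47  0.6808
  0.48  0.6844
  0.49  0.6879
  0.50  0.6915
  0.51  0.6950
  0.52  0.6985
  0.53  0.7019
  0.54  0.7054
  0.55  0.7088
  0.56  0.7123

σ√T = 0.44 × 1.1180 = 0.4919
d₁ = [ln(385/370) + (0.05 + ½·0.44²)·1.25] / (σ√T) = (0.0397 + 0.1835) / 0.4919 = 0.4538 which rounds to 0.45
N(d₁) = N(0.45) = 0.6736
Δ_call = N(d₁) = 0.6736

0.6736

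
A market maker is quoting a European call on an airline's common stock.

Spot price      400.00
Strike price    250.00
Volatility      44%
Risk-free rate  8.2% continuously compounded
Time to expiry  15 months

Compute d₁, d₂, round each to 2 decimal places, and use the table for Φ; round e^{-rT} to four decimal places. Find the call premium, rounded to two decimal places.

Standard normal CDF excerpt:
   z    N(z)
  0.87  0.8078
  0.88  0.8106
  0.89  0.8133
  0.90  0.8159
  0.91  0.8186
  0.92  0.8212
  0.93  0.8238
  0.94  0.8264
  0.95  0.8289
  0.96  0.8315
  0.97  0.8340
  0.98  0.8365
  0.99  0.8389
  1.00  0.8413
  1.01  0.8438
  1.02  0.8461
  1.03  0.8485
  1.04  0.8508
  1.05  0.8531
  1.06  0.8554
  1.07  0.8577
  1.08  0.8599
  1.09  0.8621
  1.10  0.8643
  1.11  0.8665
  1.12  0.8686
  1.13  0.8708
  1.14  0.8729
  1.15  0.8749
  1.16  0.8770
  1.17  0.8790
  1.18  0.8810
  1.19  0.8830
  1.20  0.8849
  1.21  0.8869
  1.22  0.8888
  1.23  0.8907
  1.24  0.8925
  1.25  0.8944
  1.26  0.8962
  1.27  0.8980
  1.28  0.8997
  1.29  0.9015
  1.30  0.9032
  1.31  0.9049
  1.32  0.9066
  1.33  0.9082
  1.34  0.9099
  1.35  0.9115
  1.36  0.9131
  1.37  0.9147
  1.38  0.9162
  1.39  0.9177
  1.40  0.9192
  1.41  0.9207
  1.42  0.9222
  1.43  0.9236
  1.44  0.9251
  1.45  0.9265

182.98

σ√T = 0.44 × 1.1180 = 0.4919
d₁ = [ln(400/250) + (0.082 + ½·0.44²)·1.25] / (σ√T) = (0.4700 + 0.2235) / 0.4919 = 1.4097 which rounds to 1.41
d₂ = 1.4097 − 0.4919 = 0.9178 which rounds to 0.92
exp(−rT) = exp(−0.082·1.25) = 0.9026
C = 400·N(1.41) − 250·0.9026·N(0.92) = 400·0.9207 − 250·0.9026·0.8212 = 368.2800 − 185.3038 = 182.9762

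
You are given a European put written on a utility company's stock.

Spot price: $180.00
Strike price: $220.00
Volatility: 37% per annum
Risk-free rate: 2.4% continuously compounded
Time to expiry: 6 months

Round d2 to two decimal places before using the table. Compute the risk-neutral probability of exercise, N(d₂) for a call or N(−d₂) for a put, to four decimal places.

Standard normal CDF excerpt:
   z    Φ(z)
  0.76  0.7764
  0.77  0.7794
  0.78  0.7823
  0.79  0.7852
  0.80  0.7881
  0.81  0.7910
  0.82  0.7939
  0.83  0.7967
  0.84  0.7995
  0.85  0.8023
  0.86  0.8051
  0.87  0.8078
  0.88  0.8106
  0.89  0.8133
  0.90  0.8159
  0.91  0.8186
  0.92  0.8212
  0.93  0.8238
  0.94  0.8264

T = 0.5;  σ√T = 0.2616
d₁ = [ln(180/220) + (0.024 + 0.37²/2)·0.5] / 0.2616 = [-0.2007 + 0.0462] / 0.2616 = -0.5903 which rounds to -0.59
d₂ = d₁ − σ√T = -0.5903 − 0.2616 = -0.8520 which rounds to -0.85
Risk-neutral Pr[S_T < K] = N(−d₂) = N(0.85) = 0.8023

0.8023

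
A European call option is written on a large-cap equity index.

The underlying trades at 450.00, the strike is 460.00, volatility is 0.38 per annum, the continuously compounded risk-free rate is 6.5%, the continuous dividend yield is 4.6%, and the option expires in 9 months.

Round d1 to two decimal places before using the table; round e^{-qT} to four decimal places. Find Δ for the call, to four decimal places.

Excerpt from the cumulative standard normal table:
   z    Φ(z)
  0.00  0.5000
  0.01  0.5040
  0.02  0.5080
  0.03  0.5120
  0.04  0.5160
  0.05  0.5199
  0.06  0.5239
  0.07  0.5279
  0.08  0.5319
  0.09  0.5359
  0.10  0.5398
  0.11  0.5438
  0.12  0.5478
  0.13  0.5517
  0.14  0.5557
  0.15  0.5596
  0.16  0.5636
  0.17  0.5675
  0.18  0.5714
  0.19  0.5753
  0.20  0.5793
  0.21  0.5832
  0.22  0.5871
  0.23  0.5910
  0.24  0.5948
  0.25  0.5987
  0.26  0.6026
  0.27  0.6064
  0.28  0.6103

T = 0.75;  σ√T = 0.3291
d₁ = [ln(450/460) + (0.065 − 0.046 + 0.38²/2)·0.75] / 0.3291 = [-0.0220 + 0.0684] / 0.3291 = 0.1411 ≈ 0.14
N(d₁) = N(0.14) = 0.5557
Δ_call = e^(−qT)·N(d₁) = 0.9661·0.5557 = 0.5369

0.5369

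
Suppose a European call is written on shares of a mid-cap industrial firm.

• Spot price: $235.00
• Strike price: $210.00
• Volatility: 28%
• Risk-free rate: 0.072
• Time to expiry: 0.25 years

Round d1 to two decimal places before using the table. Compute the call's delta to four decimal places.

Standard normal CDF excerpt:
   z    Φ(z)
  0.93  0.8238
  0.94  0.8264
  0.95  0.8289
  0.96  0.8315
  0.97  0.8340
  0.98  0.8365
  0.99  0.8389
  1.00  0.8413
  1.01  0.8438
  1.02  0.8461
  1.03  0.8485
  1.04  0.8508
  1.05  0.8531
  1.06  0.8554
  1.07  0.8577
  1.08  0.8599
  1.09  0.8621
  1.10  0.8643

T = 0.25;  σ√T = 0.1400
d₁ = [ln(235/210) + (0.072 + 0.28²/2)·0.25] / 0.1400 = [0.1125 + 0.0278] / 0.1400 = 1.0020 ⇒ 1.00
N(d₁) = N(1.00) = 0.8413
Δ_call = N(d₁) = 0.8413

0.8413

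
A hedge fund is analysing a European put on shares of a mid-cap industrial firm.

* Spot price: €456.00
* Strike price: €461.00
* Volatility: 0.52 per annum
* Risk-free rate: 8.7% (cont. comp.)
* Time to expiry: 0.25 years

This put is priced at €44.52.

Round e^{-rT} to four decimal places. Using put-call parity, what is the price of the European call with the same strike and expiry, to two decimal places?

exp(−rT) = exp(−0.087·0.25) = 0.9785
Put-call parity: C − P = S − K·e^(−rT) = 456 − 461·0.9785 = 456 − 451.0885 = 4.9115
C = P + (C − P) = 44.52 + (4.9115) = 49.4315

€49.43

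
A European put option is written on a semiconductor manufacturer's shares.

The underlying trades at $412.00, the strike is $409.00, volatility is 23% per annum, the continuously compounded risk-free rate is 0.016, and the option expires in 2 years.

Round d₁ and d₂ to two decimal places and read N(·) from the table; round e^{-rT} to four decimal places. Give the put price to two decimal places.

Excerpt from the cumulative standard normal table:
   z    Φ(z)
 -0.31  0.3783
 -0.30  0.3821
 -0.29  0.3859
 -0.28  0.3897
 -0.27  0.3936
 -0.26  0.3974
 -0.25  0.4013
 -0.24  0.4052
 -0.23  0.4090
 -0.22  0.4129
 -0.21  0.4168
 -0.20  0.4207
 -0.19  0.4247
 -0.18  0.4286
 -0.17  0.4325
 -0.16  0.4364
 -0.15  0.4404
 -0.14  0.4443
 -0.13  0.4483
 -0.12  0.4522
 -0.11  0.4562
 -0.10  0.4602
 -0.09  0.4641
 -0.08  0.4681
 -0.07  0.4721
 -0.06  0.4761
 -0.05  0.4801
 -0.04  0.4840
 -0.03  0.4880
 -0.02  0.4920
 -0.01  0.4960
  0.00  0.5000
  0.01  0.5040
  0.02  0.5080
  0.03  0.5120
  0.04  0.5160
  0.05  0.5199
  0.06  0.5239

$43.84

σ√T = 0.23·√2 = 0.3253
d₁ = [ln(412/409) + (0.016 + 0.23²/2)·2] / 0.3253 = [0.0073 + 0.0849] / 0.3253 = 0.2835 ⇒ 0.28
d₂ = d₁ − σ√T = 0.2835 − 0.3253 = -0.0418 ⇒ -0.04
e^(−rT) = e^(−0.016·2) = 0.9685
P = 409·0.9685·N(0.04) − 412·N(-0.28) = 409·0.9685·0.5160 − 412·0.3897 = 204.3961 − 160.5564 = 43.8397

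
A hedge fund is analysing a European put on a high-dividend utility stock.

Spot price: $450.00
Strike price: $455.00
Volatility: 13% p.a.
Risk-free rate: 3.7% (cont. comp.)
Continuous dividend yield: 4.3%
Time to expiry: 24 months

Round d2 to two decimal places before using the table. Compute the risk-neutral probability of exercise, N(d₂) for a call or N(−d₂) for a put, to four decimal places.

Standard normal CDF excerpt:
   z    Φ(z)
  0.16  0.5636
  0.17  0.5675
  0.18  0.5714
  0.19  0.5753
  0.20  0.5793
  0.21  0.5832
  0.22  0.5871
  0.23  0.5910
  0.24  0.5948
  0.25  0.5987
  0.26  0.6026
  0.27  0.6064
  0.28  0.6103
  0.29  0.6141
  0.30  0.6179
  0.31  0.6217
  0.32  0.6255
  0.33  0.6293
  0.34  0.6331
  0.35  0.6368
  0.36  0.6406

T = 2;  σ√T = 0.1838
ln(S/K) + (r − q + σ²/2)T = ln(450/455) + (0.037 − 0.043 + 0.13²/2)·2 = -0.0110 + 0.0049 = -0.0061
d₁ = -0.0061 / 0.1838 = -0.0335 ≈ -0.03
d₂ = d₁ − σ√T = -0.0335 − 0.1838 = -0.2173 ≈ -0.22
Risk-neutral Pr[S_T < K] = N(−d₂) = N(0.22) = 0.5871

0.5871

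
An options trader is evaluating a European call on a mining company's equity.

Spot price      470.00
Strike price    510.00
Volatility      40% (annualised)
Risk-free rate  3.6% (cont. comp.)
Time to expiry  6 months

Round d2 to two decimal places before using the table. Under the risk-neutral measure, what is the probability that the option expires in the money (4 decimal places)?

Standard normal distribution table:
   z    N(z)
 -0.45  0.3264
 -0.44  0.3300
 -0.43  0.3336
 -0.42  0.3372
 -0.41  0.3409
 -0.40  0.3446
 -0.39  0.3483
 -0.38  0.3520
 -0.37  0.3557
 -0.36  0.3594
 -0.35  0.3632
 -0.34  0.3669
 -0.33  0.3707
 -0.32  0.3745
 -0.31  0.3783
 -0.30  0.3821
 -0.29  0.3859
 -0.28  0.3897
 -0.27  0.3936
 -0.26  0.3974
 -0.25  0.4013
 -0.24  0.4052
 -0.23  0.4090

σ√T = 0.4·√0.5 = 0.2828
d₁ = [ln(470/510) + (0.036 + 0.4²/2)·0.5] / 0.2828 = [-0.0817 + 0.0580] / 0.2828 = -0.0837 ⇒ -0.08
d₂ = d₁ − σ√T = -0.0837 − 0.2828 = -0.3666 ⇒ -0.37
Risk-neutral Pr[S_T > K] = N(d₂) = N(-0.37) = 0.3557

0.3557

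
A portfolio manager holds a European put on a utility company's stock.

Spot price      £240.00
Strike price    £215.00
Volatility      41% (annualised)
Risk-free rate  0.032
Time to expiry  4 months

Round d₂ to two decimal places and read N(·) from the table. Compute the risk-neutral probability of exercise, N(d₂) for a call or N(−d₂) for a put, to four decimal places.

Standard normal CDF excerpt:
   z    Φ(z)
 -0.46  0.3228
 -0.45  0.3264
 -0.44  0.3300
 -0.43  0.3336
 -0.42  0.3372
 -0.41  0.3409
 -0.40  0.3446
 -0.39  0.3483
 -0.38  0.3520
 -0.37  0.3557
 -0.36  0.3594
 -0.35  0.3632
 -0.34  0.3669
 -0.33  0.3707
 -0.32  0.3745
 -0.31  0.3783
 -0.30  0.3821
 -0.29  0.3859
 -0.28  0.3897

σ√T = 0.41 × 0.5774 = 0.2367
d₁ = [ln(240/215) + (0.032 + 0.41²/2)·0.3333] / 0.2367 = [0.1100 + 0.0387] / 0.2367 = 0.6281 ⇒ 0.63
d₂ = d₁ − σ√T = 0.6281 − 0.2367 = 0.3914 ⇒ 0.39
Pr(exercise) under Q = N(−d₂) = N(-0.39) = 0.3483

0.3483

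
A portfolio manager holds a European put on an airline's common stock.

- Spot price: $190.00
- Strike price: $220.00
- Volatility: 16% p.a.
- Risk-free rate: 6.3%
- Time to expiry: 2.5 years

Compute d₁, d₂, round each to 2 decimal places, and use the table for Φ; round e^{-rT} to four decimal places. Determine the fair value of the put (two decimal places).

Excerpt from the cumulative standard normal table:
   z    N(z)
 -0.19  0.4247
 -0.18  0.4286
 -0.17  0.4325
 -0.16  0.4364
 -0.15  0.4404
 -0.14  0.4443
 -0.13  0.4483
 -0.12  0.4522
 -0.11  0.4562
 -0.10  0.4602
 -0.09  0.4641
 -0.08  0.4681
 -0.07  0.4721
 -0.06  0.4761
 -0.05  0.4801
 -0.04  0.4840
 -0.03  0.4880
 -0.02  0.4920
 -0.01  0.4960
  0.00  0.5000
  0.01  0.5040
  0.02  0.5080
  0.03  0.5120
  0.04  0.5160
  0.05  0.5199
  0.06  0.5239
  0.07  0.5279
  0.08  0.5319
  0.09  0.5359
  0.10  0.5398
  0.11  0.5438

T = 2.5;  σ√T = 0.2530
d₁ = [ln(190/220) + (0.063 + ½·0.16²)·2.5] / (σ√T) = (-0.1466 + 0.1895) / 0.2530 = 0.1696 ⇒ 0.17
d₂ = 0.1696 − 0.2530 = -0.0834 ⇒ -0.08
exp(−rT) = exp(−0.063·2.5) = 0.8543
N(−d₂) = N(0.08) = 0.5319;  N(−d₁) = N(-0.17) = 0.4325
P = 220·0.8543·0.5319 − 190·0.4325 = 99.9685 − 82.1750 = 17.7935

$17.79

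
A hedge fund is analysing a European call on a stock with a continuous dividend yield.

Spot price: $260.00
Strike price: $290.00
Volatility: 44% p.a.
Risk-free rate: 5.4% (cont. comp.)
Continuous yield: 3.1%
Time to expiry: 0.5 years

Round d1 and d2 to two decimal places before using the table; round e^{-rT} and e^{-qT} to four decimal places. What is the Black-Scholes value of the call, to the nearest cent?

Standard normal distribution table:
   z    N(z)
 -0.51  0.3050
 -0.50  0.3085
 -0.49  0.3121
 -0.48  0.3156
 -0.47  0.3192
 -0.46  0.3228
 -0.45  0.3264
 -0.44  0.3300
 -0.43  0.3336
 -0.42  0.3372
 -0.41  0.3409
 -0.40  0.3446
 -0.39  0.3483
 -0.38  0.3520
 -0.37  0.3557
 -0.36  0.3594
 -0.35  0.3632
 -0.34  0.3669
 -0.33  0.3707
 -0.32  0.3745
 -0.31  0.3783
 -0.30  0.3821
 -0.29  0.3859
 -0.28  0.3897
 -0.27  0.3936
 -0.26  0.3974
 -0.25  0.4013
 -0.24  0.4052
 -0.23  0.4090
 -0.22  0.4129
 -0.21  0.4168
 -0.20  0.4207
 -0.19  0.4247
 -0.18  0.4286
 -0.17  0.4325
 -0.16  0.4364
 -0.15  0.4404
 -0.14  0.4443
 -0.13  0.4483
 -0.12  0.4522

$21.61

σ√T = 0.44 × 0.7071 = 0.3111
d₁ = [ln(260/290) + (0.054 − 0.031 + 0.44²/2)·0.5] / 0.3111 = [-0.1092 + 0.0599] / 0.3111 = -0.1585 ≈ -0.16
d₂ = d₁ − σ√T = -0.1585 − 0.3111 = -0.4696 ≈ -0.47
exp(−qT) = exp(−0.031·0.5) = 0.9846;  exp(−rT) = exp(−0.054·0.5) = 0.9734
N(d₁) = N(-0.16) = 0.4364;  N(d₂) = N(-0.47) = 0.3192
C = 260·0.9846·0.4364 − 290·0.9734·0.3192 = 111.7167 − 90.1057 = 21.6110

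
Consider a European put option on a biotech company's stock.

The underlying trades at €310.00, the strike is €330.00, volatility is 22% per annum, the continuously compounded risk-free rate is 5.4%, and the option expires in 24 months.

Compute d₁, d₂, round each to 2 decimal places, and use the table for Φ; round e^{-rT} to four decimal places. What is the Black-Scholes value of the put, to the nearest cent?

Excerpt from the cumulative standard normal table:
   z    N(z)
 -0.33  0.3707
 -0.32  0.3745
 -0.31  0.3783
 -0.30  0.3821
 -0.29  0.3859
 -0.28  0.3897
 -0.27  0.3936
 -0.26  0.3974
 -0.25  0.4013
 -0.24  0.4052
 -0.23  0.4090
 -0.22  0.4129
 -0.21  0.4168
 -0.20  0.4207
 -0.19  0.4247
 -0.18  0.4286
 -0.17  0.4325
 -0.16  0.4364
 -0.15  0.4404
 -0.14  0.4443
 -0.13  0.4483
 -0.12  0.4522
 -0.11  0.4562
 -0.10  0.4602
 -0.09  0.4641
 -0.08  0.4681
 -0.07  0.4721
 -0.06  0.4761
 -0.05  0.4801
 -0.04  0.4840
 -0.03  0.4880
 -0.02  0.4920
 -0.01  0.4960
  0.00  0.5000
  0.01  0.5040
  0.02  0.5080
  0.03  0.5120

σ√T = 0.22·√2 = 0.3111
d₁ = [ln(310/330) + (0.054 + 0.22²/2)·2] / 0.3111 = [-0.0625 + 0.1564] / 0.3111 = 0.3017 ≈ 0.30
d₂ = d₁ − σ√T = 0.3017 − 0.3111 = -0.0094 ≈ -0.01
e^(−rT) = e^(−0.054·2) = 0.8976
N(−d₂) = N(0.01) = 0.5040;  N(−d₁) = N(-0.30) = 0.3821
P = 330·0.8976·0.5040 − 310·0.3821 = 149.2888 − 118.4510 = 30.8378

€30.84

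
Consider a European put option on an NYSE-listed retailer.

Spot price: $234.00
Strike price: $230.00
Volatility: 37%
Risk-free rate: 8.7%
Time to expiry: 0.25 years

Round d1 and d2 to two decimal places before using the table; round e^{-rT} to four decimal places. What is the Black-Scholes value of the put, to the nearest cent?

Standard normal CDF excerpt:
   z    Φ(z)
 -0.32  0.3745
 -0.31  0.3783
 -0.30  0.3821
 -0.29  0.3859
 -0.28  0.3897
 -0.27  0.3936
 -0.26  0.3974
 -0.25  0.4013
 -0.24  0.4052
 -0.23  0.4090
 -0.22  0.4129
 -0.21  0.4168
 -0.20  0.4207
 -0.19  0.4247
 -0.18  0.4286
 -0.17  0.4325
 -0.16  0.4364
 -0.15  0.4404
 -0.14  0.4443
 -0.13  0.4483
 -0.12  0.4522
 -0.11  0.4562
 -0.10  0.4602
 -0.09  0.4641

T = 0.25;  σ√T = 0.1850
d₁ = [ln(234/230) + (0.087 + 0.37²/2)·0.25] / 0.1850 = [0.0172 + 0.0389] / 0.1850 = 0.3033 which rounds to 0.30
d₂ = d₁ − σ√T = 0.3033 − 0.1850 = 0.1183 which rounds to 0.12
e^(−rT) = e^(−0.087·0.25) = 0.9785
N(−d₂) = N(-0.12) = 0.4522;  N(−d₁) = N(-0.30) = 0.3821
P = 230·0.9785·0.4522 − 234·0.3821 = 101.7699 − 89.4114 = 12.3585

$12.36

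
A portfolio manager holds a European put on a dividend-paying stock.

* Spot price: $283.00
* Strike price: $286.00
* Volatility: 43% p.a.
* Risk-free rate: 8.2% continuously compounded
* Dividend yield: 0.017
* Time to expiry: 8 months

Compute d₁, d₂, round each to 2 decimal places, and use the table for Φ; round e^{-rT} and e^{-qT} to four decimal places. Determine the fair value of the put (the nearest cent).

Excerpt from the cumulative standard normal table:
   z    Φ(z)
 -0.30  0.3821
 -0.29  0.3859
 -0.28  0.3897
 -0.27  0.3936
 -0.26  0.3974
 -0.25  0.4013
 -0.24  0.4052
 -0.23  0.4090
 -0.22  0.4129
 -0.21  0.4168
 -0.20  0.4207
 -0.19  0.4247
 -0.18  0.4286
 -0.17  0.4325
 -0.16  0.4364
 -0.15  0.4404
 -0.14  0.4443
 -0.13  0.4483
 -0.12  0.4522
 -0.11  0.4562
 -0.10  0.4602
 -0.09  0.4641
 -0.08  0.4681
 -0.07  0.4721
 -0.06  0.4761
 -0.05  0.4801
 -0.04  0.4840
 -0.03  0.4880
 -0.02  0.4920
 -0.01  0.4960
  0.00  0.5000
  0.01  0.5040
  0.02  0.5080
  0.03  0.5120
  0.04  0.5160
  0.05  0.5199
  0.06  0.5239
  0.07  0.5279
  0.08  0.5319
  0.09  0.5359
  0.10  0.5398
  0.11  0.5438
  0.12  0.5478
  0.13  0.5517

T = 0.6667;  σ√T = 0.3511
d₁ = [ln(283/286) + (0.082 − 0.017 + 0.43²/2)·0.6667] / 0.3511 = [-0.0105 + 0.1050] / 0.3511 = 0.2689 which rounds to 0.27
d₂ = d₁ − σ√T = 0.2689 − 0.3511 = -0.0822 which rounds to -0.08
exp(−qT) = exp(−0.017·0.6667) = 0.9887;  exp(−rT) = exp(−0.082·0.6667) = 0.9468
N(−d₂) = N(0.08) = 0.5319;  N(−d₁) = N(-0.27) = 0.3936
P = 286·0.9468·0.5319 − 283·0.9887·0.3936 = 144.0304 − 110.1301 = 33.9003

$33.90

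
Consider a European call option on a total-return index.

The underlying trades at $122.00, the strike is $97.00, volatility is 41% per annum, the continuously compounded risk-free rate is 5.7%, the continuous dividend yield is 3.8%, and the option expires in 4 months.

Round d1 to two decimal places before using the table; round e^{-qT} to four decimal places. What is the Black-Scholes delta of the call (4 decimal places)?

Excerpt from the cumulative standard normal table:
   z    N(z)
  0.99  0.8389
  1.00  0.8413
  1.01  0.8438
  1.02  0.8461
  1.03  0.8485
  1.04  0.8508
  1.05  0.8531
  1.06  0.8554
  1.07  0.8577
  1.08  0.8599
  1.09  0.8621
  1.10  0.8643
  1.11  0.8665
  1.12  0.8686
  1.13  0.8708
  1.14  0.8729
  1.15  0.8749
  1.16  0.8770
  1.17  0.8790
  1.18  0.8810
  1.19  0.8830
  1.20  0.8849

T = 0.3333;  σ√T = 0.2367
d₁ = [ln(122/97) + (0.057 − 0.038 + ½·0.41²)·0.3333] / (σ√T) = (0.2293 + 0.0343) / 0.2367 = 1.1138 ⇒ 1.11
N(d₁) = N(1.11) = 0.8665
Δ_call = exp(−qT)·N(d₁) = 0.9874·0.8665 = 0.8556

0.8556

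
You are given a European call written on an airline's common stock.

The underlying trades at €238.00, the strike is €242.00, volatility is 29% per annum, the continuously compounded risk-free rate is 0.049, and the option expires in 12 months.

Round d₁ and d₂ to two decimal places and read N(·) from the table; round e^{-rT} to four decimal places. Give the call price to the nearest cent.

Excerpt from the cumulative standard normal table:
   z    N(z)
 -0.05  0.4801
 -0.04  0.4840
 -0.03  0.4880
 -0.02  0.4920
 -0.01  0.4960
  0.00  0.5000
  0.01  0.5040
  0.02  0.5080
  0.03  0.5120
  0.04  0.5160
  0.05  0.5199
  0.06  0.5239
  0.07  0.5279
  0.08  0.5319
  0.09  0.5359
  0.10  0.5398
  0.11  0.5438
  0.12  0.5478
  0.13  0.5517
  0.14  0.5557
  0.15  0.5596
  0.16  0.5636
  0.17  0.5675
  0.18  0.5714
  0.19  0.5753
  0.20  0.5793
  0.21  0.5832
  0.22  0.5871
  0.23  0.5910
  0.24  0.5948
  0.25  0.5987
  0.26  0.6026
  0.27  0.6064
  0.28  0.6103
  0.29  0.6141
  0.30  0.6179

σ√T = 0.29·√1 = 0.2900
d₁ = [ln(238/242) + (0.049 + 0.29²/2)·1] / 0.2900 = [-0.0167 + 0.0910] / 0.2900 = 0.2565 → 0.26
d₂ = d₁ − σ√T = 0.2565 − 0.2900 = -0.0335 → -0.03
exp(−rT) = exp(−0.049·1) = 0.9522
N(d₁) = N(0.26) = 0.6026;  N(d₂) = N(-0.03) = 0.4880
C = 238·0.6026 − 242·0.9522·0.4880 = 143.4188 − 112.4510 = 30.9678

€30.97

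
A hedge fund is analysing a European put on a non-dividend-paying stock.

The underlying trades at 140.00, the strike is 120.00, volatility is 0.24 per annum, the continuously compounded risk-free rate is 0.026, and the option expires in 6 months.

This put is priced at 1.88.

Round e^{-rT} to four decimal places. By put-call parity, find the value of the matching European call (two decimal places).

23.43

exp(−rT) = exp(−0.026·0.5) = 0.9871
Put-call parity: C − P = S − K·e^(−rT) = 140 − 120·0.9871 = 140 − 118.4520 = 21.5480
C = P + (C − P) = 1.88 + (21.5480) = 23.4280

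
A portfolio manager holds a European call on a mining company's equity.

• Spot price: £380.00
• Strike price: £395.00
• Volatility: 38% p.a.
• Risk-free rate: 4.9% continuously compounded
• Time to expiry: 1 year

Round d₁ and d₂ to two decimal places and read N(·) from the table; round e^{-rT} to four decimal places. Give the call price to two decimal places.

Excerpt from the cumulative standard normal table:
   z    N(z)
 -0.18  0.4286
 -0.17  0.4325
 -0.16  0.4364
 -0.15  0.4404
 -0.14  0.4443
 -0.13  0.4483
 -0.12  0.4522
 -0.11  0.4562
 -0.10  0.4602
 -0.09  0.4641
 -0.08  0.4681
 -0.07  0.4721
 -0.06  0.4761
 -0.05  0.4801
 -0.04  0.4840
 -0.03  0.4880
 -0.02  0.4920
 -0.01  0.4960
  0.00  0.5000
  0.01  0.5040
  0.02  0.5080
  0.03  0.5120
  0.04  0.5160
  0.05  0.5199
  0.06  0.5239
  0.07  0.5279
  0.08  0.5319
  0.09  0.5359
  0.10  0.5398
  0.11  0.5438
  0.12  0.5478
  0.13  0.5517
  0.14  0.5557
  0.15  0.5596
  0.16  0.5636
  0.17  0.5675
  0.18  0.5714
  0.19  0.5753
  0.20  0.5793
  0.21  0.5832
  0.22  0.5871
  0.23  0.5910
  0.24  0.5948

£58.96

σ√T = 0.38·√1 = 0.3800
d₁ = [ln(380/395) + (0.049 + 0.38²/2)·1] / 0.3800 = [-0.0387 + 0.1212] / 0.3800 = 0.2171 ⇒ 0.22
d₂ = d₁ − σ√T = 0.2171 − 0.3800 = -0.1629 ⇒ -0.16
exp(−rT) = exp(−0.049·1) = 0.9522
N(d₁) = N(0.22) = 0.5871;  N(d₂) = N(-0.16) = 0.4364
C = 380·0.5871 − 395·0.9522·0.4364 = 223.0980 − 164.1383 = 58.9597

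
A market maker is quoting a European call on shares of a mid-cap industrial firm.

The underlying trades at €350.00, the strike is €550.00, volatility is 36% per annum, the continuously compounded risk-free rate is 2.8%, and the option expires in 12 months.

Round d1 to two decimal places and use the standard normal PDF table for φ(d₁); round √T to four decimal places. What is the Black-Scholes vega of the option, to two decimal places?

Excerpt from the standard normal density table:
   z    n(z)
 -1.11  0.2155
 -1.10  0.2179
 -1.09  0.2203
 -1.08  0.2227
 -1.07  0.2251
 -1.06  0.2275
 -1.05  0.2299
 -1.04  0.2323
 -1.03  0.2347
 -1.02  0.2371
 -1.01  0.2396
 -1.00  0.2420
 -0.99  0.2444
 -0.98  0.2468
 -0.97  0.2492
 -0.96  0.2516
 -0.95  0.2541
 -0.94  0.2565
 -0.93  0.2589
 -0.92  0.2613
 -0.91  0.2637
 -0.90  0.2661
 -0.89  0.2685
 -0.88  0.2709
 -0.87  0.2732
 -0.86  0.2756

84.70

T = 1;  σ√T = 0.3600
ln(S/K) + (r + σ²/2)T = ln(350/550) + (0.028 + 0.36²/2)·1 = -0.4520 + 0.0928 = -0.3592
d₁ = -0.3592 / 0.3600 = -0.9977 → -1.00
√T = √1 = 1.0000
φ(d₁) = φ(-1.00) = 0.2420
vega = S·φ(d₁)·√T = 350·0.2420·1.0000 = 84.7000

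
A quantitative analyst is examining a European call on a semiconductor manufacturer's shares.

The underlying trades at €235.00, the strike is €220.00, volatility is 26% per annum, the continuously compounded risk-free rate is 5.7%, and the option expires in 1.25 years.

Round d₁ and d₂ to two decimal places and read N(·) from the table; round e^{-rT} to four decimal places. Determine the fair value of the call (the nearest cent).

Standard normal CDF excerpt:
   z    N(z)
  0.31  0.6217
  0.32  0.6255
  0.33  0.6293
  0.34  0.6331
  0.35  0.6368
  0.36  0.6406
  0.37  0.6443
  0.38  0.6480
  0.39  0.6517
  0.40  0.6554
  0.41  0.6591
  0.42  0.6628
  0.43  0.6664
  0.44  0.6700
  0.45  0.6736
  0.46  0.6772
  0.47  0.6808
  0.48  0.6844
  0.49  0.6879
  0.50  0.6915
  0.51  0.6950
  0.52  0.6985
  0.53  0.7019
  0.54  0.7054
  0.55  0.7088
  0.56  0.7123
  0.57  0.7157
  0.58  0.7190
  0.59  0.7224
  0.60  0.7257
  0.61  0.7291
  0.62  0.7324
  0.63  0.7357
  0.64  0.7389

€43.19

σ√T = 0.26·√1.25 = 0.2907
d₁ = [ln(235/220) + (0.057 + ½·0.26²)·1.25] / (σ√T) = (0.0660 + 0.1135) / 0.2907 = 0.6174 ⇒ 0.62
d₂ = 0.6174 − 0.2907 = 0.3267 ⇒ 0.33
exp(−rT) = exp(−0.057·1.25) = 0.9312
N(d₁) = N(0.62) = 0.7324;  N(d₂) = N(0.33) = 0.6293
C = 235·0.7324 − 220·0.9312·0.6293 = 172.1140 − 128.9209 = 43.1931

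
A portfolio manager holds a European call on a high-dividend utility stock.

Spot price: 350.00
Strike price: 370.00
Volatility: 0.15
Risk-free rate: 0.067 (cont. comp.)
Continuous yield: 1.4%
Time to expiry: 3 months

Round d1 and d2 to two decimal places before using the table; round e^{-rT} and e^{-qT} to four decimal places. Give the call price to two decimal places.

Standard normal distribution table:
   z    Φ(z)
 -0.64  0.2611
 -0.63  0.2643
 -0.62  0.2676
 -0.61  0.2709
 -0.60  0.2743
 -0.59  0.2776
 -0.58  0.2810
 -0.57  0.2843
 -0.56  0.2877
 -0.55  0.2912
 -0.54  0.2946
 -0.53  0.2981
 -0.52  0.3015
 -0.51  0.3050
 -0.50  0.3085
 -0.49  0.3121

4.16

σ√T = 0.15 × 0.5000 = 0.0750
d₁ = [ln(350/370) + (0.067 − 0.014 + 0.15²/2)·0.25] / 0.0750 = [-0.0556 + 0.0161] / 0.0750 = -0.5268 ⇒ -0.53
d₂ = d₁ − σ√T = -0.5268 − 0.0750 = -0.6018 ⇒ -0.60
exp(−qT) = exp(−0.014·0.25) = 0.9965;  exp(−rT) = exp(−0.067·0.25) = 0.9834
N(d₁) = N(-0.53) = 0.2981;  N(d₂) = N(-0.60) = 0.2743
C = 350·0.9965·0.2981 − 370·0.9834·0.2743 = 103.9698 − 99.8062 = 4.1636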